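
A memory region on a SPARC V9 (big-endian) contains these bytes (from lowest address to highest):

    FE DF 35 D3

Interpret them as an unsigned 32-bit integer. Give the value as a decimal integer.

4276041171

Big-endian: lowest address holds the most-significant byte.
The bytes are already most-significant first: 0xFEDF35D3.
0xFEDF35D3 = 4276041171.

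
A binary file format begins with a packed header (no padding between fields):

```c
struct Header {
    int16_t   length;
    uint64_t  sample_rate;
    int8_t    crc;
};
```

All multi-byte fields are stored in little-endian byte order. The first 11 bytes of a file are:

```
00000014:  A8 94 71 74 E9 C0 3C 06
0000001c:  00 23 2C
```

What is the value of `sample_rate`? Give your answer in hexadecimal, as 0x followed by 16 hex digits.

0x2300063CC0E97471

`sample_rate` follows `length` (2 bytes), so it starts at byte offset 2 and occupies 8 bytes.
Bytes at offsets 2..9: 71 74 E9 C0 3C 06 00 23.
Little-endian: lowest address holds the least-significant byte.
Reassemble most-significant byte first: 23 00 06 3C C0 E9 74 71 → 0x2300063CC0E97471.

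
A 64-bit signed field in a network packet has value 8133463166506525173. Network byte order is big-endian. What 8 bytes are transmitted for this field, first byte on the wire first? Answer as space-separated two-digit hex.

8133463166506525173 in hexadecimal, padded to 64 bits, is 0x70DFDDA8315861F5.
Split into bytes (most-significant first): 70 DF DD A8 31 58 61 F5.
In big-endian order the high byte comes first in memory.
So the memory order matches the most-significant-first order: 70 DF DD A8 31 58 61 F5.

70 DF DD A8 31 58 61 F5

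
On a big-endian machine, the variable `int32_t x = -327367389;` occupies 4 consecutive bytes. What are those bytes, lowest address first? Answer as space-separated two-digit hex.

EC 7C C5 23

Two's complement of -327367389 in 32 bits: 327367389 = 0x13833ADD; invert → 0xEC7CC522; add 1 → 0xEC7CC523.
Split into bytes (most-significant first): EC 7C C5 23.
In big-endian order the high byte comes first in memory.
So the memory order matches the most-significant-first order: EC 7C C5 23.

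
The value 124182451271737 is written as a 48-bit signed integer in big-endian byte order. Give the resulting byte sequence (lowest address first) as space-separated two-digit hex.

70 F1 7A E5 38 39

124182451271737 in hexadecimal, padded to 48 bits, is 0x70F17AE53839.
Split into bytes (most-significant first): 70 F1 7A E5 38 39.
Big-endian stores the most-significant byte at the lowest address.
So the memory order matches the most-significant-first order: 70 F1 7A E5 38 39.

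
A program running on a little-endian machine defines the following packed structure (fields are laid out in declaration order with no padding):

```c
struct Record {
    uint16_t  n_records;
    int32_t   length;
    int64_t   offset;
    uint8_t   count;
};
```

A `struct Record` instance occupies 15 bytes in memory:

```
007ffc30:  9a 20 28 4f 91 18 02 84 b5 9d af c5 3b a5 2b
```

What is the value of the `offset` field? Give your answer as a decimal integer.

`offset` follows `n_records` (2 B), `length` (4 B), so it starts at offset 2 + 4 = 6 and occupies 8 bytes.
Bytes at offsets 6..13: 02 84 B5 9D AF C5 3B A5.
In little-endian order the low byte comes first in memory.
Reassemble most-significant byte first: A5 3B C5 AF 9D B5 84 02 → 0xA53BC5AF9DB58402.
Top bit is set, so as a signed 64-bit value this is 0xA53BC5AF9DB58402 − 2^64 = -6540416675769646078.

-6540416675769646078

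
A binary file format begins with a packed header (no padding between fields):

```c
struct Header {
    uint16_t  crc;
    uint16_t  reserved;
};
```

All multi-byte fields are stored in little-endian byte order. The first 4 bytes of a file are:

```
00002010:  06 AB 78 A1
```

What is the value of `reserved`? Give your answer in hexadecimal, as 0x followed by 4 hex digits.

`reserved` follows `crc` (2 bytes), so it starts at byte offset 2 and occupies 2 bytes.
Bytes at offsets 2..3: 78 A1.
In little-endian order the low byte comes first in memory.
Reassemble most-significant byte first: A1 78 → 0xA178.

0xA178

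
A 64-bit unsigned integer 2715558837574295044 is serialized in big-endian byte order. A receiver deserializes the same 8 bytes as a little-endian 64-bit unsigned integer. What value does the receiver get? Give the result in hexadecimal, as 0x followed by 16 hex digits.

0x04DE4908609AAF25

2715558837574295044 in 64-bit hexadecimal is 0x25AF9A600849DE04.
Stored big-endian, the bytes at ascending addresses are 25 AF 9A 60 08 49 DE 04.
Read back as little-endian, the first byte is least significant, giving 0x04DE4908609AAF25.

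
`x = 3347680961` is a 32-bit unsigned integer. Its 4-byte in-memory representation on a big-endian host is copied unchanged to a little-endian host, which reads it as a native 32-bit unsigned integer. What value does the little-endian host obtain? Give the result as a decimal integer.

3347680961 in 32-bit hexadecimal is 0xC7898EC1.
Stored big-endian, the bytes at ascending addresses are C7 89 8E C1.
Read back as little-endian, the first byte is least significant, giving 0xC18E89C7.
0xC18E89C7 = 3247344071.

3247344071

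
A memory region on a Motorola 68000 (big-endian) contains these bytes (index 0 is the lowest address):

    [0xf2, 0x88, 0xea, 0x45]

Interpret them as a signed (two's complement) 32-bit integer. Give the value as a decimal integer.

-225908155

Big-endian stores the most-significant byte at the lowest address.
The bytes are already most-significant first: 0xF288EA45.
Top bit is set, so as a signed 32-bit value this is 0xF288EA45 − 2^32 = -225908155.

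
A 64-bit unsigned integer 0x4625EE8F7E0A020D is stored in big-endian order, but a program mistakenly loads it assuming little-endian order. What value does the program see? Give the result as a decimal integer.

Stored big-endian, the bytes at ascending addresses are 46 25 EE 8F 7E 0A 02 0D.
Read back as little-endian, the first byte is least significant, giving 0x0D020A7E8FEE2546.
0x0D020A7E8FEE2546 = 937323211143390534.

937323211143390534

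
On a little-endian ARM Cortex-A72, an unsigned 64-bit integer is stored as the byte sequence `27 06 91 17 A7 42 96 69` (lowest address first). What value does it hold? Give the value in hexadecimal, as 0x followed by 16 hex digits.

0x699642A717910627

In little-endian order the low byte comes first in memory.
Reassemble most-significant byte first: 69 96 42 A7 17 91 06 27 → 0x699642A717910627.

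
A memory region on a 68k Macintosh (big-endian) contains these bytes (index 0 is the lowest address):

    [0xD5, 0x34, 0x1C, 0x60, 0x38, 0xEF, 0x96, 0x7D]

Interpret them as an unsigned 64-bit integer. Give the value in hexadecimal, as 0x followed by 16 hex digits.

0xD5341C6038EF967D

In big-endian order the high byte comes first in memory.
The bytes are already most-significant first: 0xD5341C6038EF967D.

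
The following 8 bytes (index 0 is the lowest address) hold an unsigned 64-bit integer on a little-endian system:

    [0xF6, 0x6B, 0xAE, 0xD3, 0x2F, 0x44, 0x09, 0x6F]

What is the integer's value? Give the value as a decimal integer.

8001001185205971958

In little-endian order the low byte comes first in memory.
Reassemble most-significant byte first: 6F 09 44 2F D3 AE 6B F6 → 0x6F09442FD3AE6BF6.
0x6F09442FD3AE6BF6 = 8001001185205971958.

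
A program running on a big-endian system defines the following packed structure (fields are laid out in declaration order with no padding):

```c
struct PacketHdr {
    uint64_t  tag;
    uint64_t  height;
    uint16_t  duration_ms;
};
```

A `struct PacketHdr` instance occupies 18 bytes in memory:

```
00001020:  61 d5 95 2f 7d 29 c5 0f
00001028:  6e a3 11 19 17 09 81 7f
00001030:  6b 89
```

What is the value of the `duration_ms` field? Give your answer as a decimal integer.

`duration_ms` follows `tag` (8 B), `height` (8 B), so it starts at offset 8 + 8 = 16 and occupies 2 bytes.
Bytes at offsets 16..17: 6B 89.
Big-endian: lowest address holds the most-significant byte.
The bytes are already most-significant first: 0x6B89.
0x6B89 = 27529.

27529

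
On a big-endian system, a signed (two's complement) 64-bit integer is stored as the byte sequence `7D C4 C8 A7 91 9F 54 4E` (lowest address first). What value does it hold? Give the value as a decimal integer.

In big-endian order the high byte comes first in memory.
The bytes are already most-significant first: 0x7DC4C8A7919F544E.
0x7DC4C8A7919F544E = 9062588972204512334.

9062588972204512334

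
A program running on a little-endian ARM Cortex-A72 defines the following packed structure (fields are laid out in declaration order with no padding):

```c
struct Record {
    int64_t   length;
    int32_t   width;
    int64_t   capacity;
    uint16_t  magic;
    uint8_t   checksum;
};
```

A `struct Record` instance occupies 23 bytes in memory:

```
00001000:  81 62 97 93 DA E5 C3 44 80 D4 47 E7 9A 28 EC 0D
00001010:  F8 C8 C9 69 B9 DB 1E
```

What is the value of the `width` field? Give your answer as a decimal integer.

-414722944

`width` follows `length` (8 bytes), so it starts at byte offset 8 and occupies 4 bytes.
Bytes at offsets 8..11: 80 D4 47 E7.
Little-endian: lowest address holds the least-significant byte.
Reassemble most-significant byte first: E7 47 D4 80 → 0xE747D480.
Top bit is set, so as a signed 32-bit value this is 0xE747D480 − 2^32 = -414722944.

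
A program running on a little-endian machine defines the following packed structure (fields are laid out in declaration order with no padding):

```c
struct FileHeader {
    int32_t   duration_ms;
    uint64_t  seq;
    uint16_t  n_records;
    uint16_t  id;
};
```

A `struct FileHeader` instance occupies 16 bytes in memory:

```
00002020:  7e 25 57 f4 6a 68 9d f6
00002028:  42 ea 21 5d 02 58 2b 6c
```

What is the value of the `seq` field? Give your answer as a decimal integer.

6710902493085001834

`seq` follows `duration_ms` (4 bytes), so it starts at byte offset 4 and occupies 8 bytes.
Bytes at offsets 4..11: 6A 68 9D F6 42 EA 21 5D.
Little-endian: lowest address holds the least-significant byte.
Reassemble most-significant byte first: 5D 21 EA 42 F6 9D 68 6A → 0x5D21EA42F69D686A.
0x5D21EA42F69D686A = 6710902493085001834.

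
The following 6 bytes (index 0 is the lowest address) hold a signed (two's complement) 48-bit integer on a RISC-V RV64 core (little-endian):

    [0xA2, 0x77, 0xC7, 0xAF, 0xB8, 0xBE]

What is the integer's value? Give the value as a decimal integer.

-71774544365662

Little-endian: lowest address holds the least-significant byte.
Reassemble most-significant byte first: BE B8 AF C7 77 A2 → 0xBEB8AFC777A2.
Top bit is set, so as a signed 48-bit value this is 0xBEB8AFC777A2 − 2^48 = -71774544365662.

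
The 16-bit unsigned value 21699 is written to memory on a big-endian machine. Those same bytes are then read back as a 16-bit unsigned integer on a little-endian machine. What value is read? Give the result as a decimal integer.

50004

21699 in 16-bit hexadecimal is 0x54C3.
Stored big-endian, the bytes at ascending addresses are 54 C3.
Read back as little-endian, the first byte is least significant, giving 0xC354.
0xC354 = 50004.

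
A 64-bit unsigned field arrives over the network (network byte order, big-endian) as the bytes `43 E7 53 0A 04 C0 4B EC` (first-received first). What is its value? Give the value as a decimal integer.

Big-endian stores the most-significant byte at the lowest address.
The bytes are already most-significant first: 0x43E7530A04C04BEC.
0x43E7530A04C04BEC = 4892970822655822828.

4892970822655822828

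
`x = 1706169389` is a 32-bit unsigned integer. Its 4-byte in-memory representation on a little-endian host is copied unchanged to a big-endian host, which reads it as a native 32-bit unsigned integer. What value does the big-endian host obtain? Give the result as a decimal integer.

756331109

1706169389 in 32-bit hexadecimal is 0x65B2142D.
Stored little-endian, the bytes at ascending addresses are 2D 14 B2 65.
Read back as big-endian, the last byte is least significant, giving 0x2D14B265.
0x2D14B265 = 756331109.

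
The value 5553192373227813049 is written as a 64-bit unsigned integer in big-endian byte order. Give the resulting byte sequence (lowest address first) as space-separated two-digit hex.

4D 10 E7 0A 97 A6 F8 B9

5553192373227813049 in hexadecimal, padded to 64 bits, is 0x4D10E70A97A6F8B9.
Split into bytes (most-significant first): 4D 10 E7 0A 97 A6 F8 B9.
Big-endian: lowest address holds the most-significant byte.
So the memory order matches the most-significant-first order: 4D 10 E7 0A 97 A6 F8 B9.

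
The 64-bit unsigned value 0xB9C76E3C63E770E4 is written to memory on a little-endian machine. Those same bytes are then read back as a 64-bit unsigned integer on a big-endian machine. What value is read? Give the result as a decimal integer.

16460911051440834489

Stored little-endian, the bytes at ascending addresses are E4 70 E7 63 3C 6E C7 B9.
Read back as big-endian, the last byte is least significant, giving 0xE470E7633C6EC7B9.
0xE470E7633C6EC7B9 = 16460911051440834489.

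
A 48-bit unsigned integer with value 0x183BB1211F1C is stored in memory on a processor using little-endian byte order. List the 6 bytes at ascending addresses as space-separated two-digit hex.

Split into bytes (most-significant first): 18 3B B1 21 1F 1C.
Little-endian stores the least-significant byte at the lowest address.
So at ascending addresses the bytes are 1C 1F 21 B1 3B 18.

1C 1F 21 B1 3B 18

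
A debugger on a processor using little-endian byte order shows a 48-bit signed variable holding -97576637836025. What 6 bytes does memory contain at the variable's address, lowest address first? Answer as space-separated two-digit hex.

07 D5 29 2B 41 A7

Two's complement of -97576637836025 in 48 bits: 97576637836025 = 0x58BED4D62AF9; invert → 0xA7412B29D506; add 1 → 0xA7412B29D507.
Split into bytes (most-significant first): A7 41 2B 29 D5 07.
In little-endian order the low byte comes first in memory.
So at ascending addresses the bytes are 07 D5 29 2B 41 A7.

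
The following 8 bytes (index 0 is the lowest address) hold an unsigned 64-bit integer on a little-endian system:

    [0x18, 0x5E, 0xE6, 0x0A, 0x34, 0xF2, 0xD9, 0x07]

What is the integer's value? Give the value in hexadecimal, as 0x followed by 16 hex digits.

0x07D9F2340AE65E18

In little-endian order the low byte comes first in memory.
Reassemble most-significant byte first: 07 D9 F2 34 0A E6 5E 18 → 0x07D9F2340AE65E18.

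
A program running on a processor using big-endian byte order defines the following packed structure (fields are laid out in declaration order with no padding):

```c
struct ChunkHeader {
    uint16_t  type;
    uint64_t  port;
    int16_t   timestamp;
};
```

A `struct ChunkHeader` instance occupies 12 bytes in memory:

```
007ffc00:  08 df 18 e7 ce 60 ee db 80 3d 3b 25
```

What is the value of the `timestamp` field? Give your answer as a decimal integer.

`timestamp` follows `type` (2 B), `port` (8 B), so it starts at offset 2 + 8 = 10 and occupies 2 bytes.
Bytes at offsets 10..11: 3B 25.
In big-endian order the high byte comes first in memory.
The bytes are already most-significant first: 0x3B25.
0x3B25 = 15141.

15141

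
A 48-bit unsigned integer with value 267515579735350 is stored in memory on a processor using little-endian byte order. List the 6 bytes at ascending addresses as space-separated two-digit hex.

267515579735350 in hexadecimal, padded to 48 bits, is 0xF34DD31A1D36.
Split into bytes (most-significant first): F3 4D D3 1A 1D 36.
Little-endian stores the least-significant byte at the lowest address.
So at ascending addresses the bytes are 36 1D 1A D3 4D F3.

36 1D 1A D3 4D F3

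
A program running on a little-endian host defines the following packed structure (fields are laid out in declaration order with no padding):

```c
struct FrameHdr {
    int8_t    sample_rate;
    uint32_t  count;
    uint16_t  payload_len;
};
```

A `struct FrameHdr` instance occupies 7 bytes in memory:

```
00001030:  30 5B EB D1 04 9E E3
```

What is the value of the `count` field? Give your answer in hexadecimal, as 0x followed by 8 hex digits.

`count` follows `sample_rate` (1 byte), so it starts at byte offset 1 and occupies 4 bytes.
Bytes at offsets 1..4: 5B EB D1 04.
Little-endian stores the least-significant byte at the lowest address.
Reassemble most-significant byte first: 04 D1 EB 5B → 0x04D1EB5B.

0x04D1EB5B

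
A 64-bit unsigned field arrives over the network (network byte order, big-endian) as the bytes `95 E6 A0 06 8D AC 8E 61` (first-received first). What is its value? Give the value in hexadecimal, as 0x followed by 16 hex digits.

Big-endian stores the most-significant byte at the lowest address.
The bytes are already most-significant first: 0x95E6A0068DAC8E61.

0x95E6A0068DAC8E61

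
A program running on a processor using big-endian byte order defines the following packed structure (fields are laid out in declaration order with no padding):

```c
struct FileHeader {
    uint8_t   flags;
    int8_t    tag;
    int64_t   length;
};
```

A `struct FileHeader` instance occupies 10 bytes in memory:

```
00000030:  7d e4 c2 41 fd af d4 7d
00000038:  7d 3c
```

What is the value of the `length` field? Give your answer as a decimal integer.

-4448996025239241412

`length` follows `flags` (1 B), `tag` (1 B), so it starts at offset 1 + 1 = 2 and occupies 8 bytes.
Bytes at offsets 2..9: C2 41 FD AF D4 7D 7D 3C.
Big-endian: lowest address holds the most-significant byte.
The bytes are already most-significant first: 0xC241FDAFD47D7D3C.
Top bit is set, so as a signed 64-bit value this is 0xC241FDAFD47D7D3C − 2^64 = -4448996025239241412.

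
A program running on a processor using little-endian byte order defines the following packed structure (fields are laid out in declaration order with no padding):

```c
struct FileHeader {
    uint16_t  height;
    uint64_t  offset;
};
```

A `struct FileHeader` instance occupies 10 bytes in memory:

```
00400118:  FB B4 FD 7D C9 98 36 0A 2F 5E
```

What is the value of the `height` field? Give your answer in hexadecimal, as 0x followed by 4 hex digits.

0xB4FB

`height` is the first field, at byte offset 0, occupying 2 bytes.
Bytes at offsets 0..1: FB B4.
Little-endian stores the least-significant byte at the lowest address.
Reassemble most-significant byte first: B4 FB → 0xB4FB.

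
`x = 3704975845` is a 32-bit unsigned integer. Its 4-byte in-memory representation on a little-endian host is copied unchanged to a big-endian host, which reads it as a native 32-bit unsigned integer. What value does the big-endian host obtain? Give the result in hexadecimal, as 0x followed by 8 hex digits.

0xE571D5DC

3704975845 in 32-bit hexadecimal is 0xDCD571E5.
Stored little-endian, the bytes at ascending addresses are E5 71 D5 DC.
Read back as big-endian, the last byte is least significant, giving 0xE571D5DC.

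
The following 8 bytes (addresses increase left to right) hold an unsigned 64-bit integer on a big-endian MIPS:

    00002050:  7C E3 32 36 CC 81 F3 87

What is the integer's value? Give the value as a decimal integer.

Big-endian stores the most-significant byte at the lowest address.
The bytes are already most-significant first: 0x7CE33236CC81F387.
0x7CE33236CC81F387 = 8999091691357074311.

8999091691357074311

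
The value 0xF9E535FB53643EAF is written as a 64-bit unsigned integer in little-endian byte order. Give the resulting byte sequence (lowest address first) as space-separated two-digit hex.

Split into bytes (most-significant first): F9 E5 35 FB 53 64 3E AF.
Little-endian stores the least-significant byte at the lowest address.
So at ascending addresses the bytes are AF 3E 64 53 FB 35 E5 F9.

AF 3E 64 53 FB 35 E5 F9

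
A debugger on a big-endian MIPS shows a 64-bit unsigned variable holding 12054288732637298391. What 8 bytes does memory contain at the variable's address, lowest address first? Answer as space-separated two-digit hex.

12054288732637298391 in hexadecimal, padded to 64 bits, is 0xA7496FBC68D6FED7.
Split into bytes (most-significant first): A7 49 6F BC 68 D6 FE D7.
In big-endian order the high byte comes first in memory.
So the memory order matches the most-significant-first order: A7 49 6F BC 68 D6 FE D7.

A7 49 6F BC 68 D6 FE D7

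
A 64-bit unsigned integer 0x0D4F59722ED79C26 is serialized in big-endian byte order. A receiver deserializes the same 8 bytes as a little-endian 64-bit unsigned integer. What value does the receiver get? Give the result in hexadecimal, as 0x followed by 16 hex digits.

Stored big-endian, the bytes at ascending addresses are 0D 4F 59 72 2E D7 9C 26.
Read back as little-endian, the first byte is least significant, giving 0x269CD72E72594F0D.

0x269CD72E72594F0D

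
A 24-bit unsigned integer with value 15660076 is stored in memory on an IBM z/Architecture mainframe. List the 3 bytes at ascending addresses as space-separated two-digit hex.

15660076 in hexadecimal, padded to 24 bits, is 0xEEF42C.
Split into bytes (most-significant first): EE F4 2C.
Big-endian: lowest address holds the most-significant byte.
So the memory order matches the most-significant-first order: EE F4 2C.

EE F4 2C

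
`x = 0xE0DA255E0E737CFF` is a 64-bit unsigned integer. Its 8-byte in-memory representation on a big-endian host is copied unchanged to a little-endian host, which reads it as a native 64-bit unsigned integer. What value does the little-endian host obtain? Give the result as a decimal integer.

18409715882330020576

Stored big-endian, the bytes at ascending addresses are E0 DA 25 5E 0E 73 7C FF.
Read back as little-endian, the first byte is least significant, giving 0xFF7C730E5E25DAE0.
0xFF7C730E5E25DAE0 = 18409715882330020576.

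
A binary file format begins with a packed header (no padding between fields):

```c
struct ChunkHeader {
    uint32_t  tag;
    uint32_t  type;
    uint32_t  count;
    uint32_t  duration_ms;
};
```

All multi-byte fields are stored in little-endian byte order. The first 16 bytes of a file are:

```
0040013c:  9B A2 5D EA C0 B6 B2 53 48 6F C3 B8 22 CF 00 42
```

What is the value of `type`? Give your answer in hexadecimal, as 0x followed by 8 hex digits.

`type` follows `tag` (4 bytes), so it starts at byte offset 4 and occupies 4 bytes.
Bytes at offsets 4..7: C0 B6 B2 53.
Little-endian: lowest address holds the least-significant byte.
Reassemble most-significant byte first: 53 B2 B6 C0 → 0x53B2B6C0.

0x53B2B6C0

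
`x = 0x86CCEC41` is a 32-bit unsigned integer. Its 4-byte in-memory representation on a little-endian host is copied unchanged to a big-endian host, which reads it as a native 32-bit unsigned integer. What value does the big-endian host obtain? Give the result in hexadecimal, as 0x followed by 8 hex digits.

Stored little-endian, the bytes at ascending addresses are 41 EC CC 86.
Read back as big-endian, the last byte is least significant, giving 0x41ECCC86.

0x41ECCC86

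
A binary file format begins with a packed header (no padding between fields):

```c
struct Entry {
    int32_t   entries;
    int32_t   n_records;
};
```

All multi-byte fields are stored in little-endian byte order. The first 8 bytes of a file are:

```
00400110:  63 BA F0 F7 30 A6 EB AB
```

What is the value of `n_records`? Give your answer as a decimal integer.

`n_records` follows `entries` (4 bytes), so it starts at byte offset 4 and occupies 4 bytes.
Bytes at offsets 4..7: 30 A6 EB AB.
Little-endian stores the least-significant byte at the lowest address.
Reassemble most-significant byte first: AB EB A6 30 → 0xABEBA630.
Top bit is set, so as a signed 32-bit value this is 0xABEBA630 − 2^32 = -1410619856.

-1410619856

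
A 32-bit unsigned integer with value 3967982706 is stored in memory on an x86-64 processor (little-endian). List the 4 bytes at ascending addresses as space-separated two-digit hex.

72 9C 82 EC

3967982706 in hexadecimal, padded to 32 bits, is 0xEC829C72.
Split into bytes (most-significant first): EC 82 9C 72.
Little-endian stores the least-significant byte at the lowest address.
So at ascending addresses the bytes are 72 9C 82 EC.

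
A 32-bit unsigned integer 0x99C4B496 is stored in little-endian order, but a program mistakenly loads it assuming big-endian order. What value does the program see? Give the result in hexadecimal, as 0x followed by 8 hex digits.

Stored little-endian, the bytes at ascending addresses are 96 B4 C4 99.
Read back as big-endian, the last byte is least significant, giving 0x96B4C499.

0x96B4C499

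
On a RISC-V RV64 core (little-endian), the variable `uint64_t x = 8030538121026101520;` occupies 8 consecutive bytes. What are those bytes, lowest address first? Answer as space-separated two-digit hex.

10 61 FE 9A DF 33 72 6F

8030538121026101520 in hexadecimal, padded to 64 bits, is 0x6F7233DF9AFE6110.
Split into bytes (most-significant first): 6F 72 33 DF 9A FE 61 10.
Little-endian stores the least-significant byte at the lowest address.
So at ascending addresses the bytes are 10 61 FE 9A DF 33 72 6F.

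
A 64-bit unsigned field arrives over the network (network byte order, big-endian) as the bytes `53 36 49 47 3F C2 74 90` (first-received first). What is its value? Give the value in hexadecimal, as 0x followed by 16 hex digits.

In big-endian order the high byte comes first in memory.
The bytes are already most-significant first: 0x533649473FC27490.

0x533649473FC27490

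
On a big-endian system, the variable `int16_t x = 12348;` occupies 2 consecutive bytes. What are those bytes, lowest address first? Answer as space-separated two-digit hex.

30 3C

12348 in hexadecimal, padded to 16 bits, is 0x303C.
Split into bytes (most-significant first): 30 3C.
Big-endian stores the most-significant byte at the lowest address.
So the memory order matches the most-significant-first order: 30 3C.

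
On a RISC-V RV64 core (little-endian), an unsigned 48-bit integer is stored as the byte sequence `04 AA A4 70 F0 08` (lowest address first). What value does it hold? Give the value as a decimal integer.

Little-endian stores the least-significant byte at the lowest address.
Reassemble most-significant byte first: 08 F0 70 A4 AA 04 → 0x08F070A4AA04.
0x08F070A4AA04 = 9828775012868.

9828775012868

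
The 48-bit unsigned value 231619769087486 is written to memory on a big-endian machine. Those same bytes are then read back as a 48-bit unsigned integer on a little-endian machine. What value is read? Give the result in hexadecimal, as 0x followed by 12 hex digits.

231619769087486 in 48-bit hexadecimal is 0xD2A82E0F35FE.
Stored big-endian, the bytes at ascending addresses are D2 A8 2E 0F 35 FE.
Read back as little-endian, the first byte is least significant, giving 0xFE350F2EA8D2.

0xFE350F2EA8D2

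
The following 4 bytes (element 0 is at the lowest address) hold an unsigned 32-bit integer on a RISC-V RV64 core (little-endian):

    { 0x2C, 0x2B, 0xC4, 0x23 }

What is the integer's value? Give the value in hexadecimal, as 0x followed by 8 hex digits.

0x23C42B2C

Little-endian stores the least-significant byte at the lowest address.
Reassemble most-significant byte first: 23 C4 2B 2C → 0x23C42B2C.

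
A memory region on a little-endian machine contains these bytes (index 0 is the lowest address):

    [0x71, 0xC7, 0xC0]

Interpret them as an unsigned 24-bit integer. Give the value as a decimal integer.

12633969

In little-endian order the low byte comes first in memory.
Reassemble most-significant byte first: C0 C7 71 → 0xC0C771.
0xC0C771 = 12633969.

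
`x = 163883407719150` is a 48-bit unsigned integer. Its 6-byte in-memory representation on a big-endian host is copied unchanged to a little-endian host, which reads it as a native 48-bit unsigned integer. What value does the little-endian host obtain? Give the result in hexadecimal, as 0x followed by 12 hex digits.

163883407719150 in 48-bit hexadecimal is 0x950D144D3AEE.
Stored big-endian, the bytes at ascending addresses are 95 0D 14 4D 3A EE.
Read back as little-endian, the first byte is least significant, giving 0xEE3A4D140D95.

0xEE3A4D140D95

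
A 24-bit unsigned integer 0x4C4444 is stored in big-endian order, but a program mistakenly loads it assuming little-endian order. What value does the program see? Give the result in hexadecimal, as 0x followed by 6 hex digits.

0x44444C

Stored big-endian, the bytes at ascending addresses are 4C 44 44.
Read back as little-endian, the first byte is least significant, giving 0x44444C.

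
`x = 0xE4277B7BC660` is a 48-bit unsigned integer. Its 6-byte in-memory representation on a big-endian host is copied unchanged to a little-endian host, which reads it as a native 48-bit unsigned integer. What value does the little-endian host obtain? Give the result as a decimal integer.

106405591459812

Stored big-endian, the bytes at ascending addresses are E4 27 7B 7B C6 60.
Read back as little-endian, the first byte is least significant, giving 0x60C67B7B27E4.
0x60C67B7B27E4 = 106405591459812.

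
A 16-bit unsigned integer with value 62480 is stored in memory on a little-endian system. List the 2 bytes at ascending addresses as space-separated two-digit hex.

10 F4

62480 in hexadecimal, padded to 16 bits, is 0xF410.
Split into bytes (most-significant first): F4 10.
In little-endian order the low byte comes first in memory.
So at ascending addresses the bytes are 10 F4.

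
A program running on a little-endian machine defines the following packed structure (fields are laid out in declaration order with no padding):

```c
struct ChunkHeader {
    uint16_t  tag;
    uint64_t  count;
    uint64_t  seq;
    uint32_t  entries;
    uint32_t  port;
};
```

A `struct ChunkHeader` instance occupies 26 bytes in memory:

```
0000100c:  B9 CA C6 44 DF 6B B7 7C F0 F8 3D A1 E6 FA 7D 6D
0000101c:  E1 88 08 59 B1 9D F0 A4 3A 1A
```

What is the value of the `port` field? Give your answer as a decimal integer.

`port` follows `tag` (2 B), `count` (8 B), `seq` (8 B), `entries` (4 B), so it starts at offset 2 + 8 + 8 + 4 = 22 and occupies 4 bytes.
Bytes at offsets 22..25: F0 A4 3A 1A.
In little-endian order the low byte comes first in memory.
Reassemble most-significant byte first: 1A 3A A4 F0 → 0x1A3AA4F0.
0x1A3AA4F0 = 440050928.

440050928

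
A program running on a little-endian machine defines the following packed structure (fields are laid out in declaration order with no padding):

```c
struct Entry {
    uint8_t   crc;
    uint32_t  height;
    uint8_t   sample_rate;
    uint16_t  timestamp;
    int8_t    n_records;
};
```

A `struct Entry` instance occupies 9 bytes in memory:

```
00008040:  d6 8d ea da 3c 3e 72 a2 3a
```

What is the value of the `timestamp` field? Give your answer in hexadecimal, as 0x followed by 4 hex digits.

0xA272

`timestamp` follows `crc` (1 B), `height` (4 B), `sample_rate` (1 B), so it starts at offset 1 + 4 + 1 = 6 and occupies 2 bytes.
Bytes at offsets 6..7: 72 A2.
Little-endian stores the least-significant byte at the lowest address.
Reassemble most-significant byte first: A2 72 → 0xA272.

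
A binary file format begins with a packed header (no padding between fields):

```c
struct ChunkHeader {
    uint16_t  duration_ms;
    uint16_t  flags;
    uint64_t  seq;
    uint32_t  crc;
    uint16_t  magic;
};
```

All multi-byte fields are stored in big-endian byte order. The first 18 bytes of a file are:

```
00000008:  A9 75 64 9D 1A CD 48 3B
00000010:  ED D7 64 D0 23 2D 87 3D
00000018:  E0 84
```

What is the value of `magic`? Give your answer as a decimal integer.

`magic` follows `duration_ms` (2 B), `flags` (2 B), `seq` (8 B), `crc` (4 B), so it starts at offset 2 + 2 + 8 + 4 = 16 and occupies 2 bytes.
Bytes at offsets 16..17: E0 84.
Big-endian: lowest address holds the most-significant byte.
The bytes are already most-significant first: 0xE084.
0xE084 = 57476.

57476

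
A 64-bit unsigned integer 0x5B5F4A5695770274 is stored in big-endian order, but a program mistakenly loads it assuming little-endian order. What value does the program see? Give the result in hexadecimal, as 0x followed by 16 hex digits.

0x74027795564A5F5B

Stored big-endian, the bytes at ascending addresses are 5B 5F 4A 56 95 77 02 74.
Read back as little-endian, the first byte is least significant, giving 0x74027795564A5F5B.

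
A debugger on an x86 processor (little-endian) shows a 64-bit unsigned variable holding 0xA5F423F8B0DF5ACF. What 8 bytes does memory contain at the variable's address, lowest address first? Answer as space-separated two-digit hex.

CF 5A DF B0 F8 23 F4 A5

Split into bytes (most-significant first): A5 F4 23 F8 B0 DF 5A CF.
In little-endian order the low byte comes first in memory.
So at ascending addresses the bytes are CF 5A DF B0 F8 23 F4 A5.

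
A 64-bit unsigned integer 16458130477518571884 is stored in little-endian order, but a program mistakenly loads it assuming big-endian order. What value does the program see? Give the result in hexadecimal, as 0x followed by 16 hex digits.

0x6C49866B780667E4

16458130477518571884 in 64-bit hexadecimal is 0xE46706786B86496C.
Stored little-endian, the bytes at ascending addresses are 6C 49 86 6B 78 06 67 E4.
Read back as big-endian, the last byte is least significant, giving 0x6C49866B780667E4.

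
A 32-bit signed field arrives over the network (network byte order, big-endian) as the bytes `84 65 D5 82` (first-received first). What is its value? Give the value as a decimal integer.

Big-endian stores the most-significant byte at the lowest address.
The bytes are already most-significant first: 0x8465D582.
Top bit is set, so as a signed 32-bit value this is 0x8465D582 − 2^32 = -2073700990.

-2073700990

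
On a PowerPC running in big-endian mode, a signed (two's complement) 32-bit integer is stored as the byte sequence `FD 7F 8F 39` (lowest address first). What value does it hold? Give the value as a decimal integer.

-41971911

Big-endian stores the most-significant byte at the lowest address.
The bytes are already most-significant first: 0xFD7F8F39.
Top bit is set, so as a signed 32-bit value this is 0xFD7F8F39 − 2^32 = -41971911.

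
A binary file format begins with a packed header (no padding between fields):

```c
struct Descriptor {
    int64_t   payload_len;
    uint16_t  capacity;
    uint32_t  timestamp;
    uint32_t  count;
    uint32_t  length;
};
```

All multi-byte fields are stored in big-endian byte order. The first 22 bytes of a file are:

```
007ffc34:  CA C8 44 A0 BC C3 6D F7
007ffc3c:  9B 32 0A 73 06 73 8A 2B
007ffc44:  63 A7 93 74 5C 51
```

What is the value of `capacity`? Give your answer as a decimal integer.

39730

`capacity` follows `payload_len` (8 bytes), so it starts at byte offset 8 and occupies 2 bytes.
Bytes at offsets 8..9: 9B 32.
Big-endian: lowest address holds the most-significant byte.
The bytes are already most-significant first: 0x9B32.
0x9B32 = 39730.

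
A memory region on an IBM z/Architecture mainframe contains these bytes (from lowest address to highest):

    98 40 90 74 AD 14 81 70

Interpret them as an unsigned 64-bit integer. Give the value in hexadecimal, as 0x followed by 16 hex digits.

0x98409074AD148170

Big-endian stores the most-significant byte at the lowest address.
The bytes are already most-significant first: 0x98409074AD148170.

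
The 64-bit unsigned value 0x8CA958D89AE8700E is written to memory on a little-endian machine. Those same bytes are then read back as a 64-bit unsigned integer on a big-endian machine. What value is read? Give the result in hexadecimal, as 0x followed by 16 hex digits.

Stored little-endian, the bytes at ascending addresses are 0E 70 E8 9A D8 58 A9 8C.
Read back as big-endian, the last byte is least significant, giving 0x0E70E89AD858A98C.

0x0E70E89AD858A98C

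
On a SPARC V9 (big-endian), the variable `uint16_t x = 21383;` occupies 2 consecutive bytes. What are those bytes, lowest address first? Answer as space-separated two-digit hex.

53 87

21383 in hexadecimal, padded to 16 bits, is 0x5387.
Split into bytes (most-significant first): 53 87.
Big-endian: lowest address holds the most-significant byte.
So the memory order matches the most-significant-first order: 53 87.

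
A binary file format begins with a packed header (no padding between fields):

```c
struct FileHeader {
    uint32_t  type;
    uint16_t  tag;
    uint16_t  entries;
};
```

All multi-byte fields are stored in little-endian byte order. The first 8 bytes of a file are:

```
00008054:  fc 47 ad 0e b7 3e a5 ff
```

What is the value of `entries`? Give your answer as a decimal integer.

`entries` follows `type` (4 B), `tag` (2 B), so it starts at offset 4 + 2 = 6 and occupies 2 bytes.
Bytes at offsets 6..7: A5 FF.
Little-endian: lowest address holds the least-significant byte.
Reassemble most-significant byte first: FF A5 → 0xFFA5.
0xFFA5 = 65445.

65445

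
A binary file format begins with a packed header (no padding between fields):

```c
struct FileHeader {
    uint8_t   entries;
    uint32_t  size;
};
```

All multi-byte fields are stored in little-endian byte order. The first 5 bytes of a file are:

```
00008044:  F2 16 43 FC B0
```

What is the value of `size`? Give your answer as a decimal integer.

`size` follows `entries` (1 byte), so it starts at byte offset 1 and occupies 4 bytes.
Bytes at offsets 1..4: 16 43 FC B0.
Little-endian stores the least-significant byte at the lowest address.
Reassemble most-significant byte first: B0 FC 43 16 → 0xB0FC4316.
0xB0FC4316 = 2969322262.

2969322262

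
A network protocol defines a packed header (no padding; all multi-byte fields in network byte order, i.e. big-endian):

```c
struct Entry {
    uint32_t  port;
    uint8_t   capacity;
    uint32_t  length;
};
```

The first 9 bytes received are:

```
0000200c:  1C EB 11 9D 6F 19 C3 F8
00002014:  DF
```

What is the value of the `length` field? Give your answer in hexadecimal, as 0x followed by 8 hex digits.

0x19C3F8DF

`length` follows `port` (4 B), `capacity` (1 B), so it starts at offset 4 + 1 = 5 and occupies 4 bytes.
Bytes at offsets 5..8: 19 C3 F8 DF.
In big-endian order the high byte comes first in memory.
The bytes are already most-significant first: 0x19C3F8DF.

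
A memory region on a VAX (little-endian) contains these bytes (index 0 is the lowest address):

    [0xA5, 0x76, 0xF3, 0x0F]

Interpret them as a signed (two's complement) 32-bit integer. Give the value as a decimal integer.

267613861

In little-endian order the low byte comes first in memory.
Reassemble most-significant byte first: 0F F3 76 A5 → 0x0FF376A5.
0x0FF376A5 = 267613861.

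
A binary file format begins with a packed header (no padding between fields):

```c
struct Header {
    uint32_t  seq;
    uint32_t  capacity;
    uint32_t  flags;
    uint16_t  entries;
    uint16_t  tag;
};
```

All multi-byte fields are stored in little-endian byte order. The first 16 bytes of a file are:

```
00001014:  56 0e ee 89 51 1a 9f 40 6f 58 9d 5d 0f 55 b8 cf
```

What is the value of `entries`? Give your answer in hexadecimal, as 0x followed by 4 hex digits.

0x550F

`entries` follows `seq` (4 B), `capacity` (4 B), `flags` (4 B), so it starts at offset 4 + 4 + 4 = 12 and occupies 2 bytes.
Bytes at offsets 12..13: 0F 55.
Little-endian: lowest address holds the least-significant byte.
Reassemble most-significant byte first: 55 0F → 0x550F.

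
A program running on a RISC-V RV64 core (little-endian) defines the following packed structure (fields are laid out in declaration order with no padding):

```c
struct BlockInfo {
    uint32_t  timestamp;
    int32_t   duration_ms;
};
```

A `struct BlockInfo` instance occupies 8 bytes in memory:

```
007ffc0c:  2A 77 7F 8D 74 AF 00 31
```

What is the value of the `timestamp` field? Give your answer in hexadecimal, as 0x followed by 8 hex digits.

0x8D7F772A

`timestamp` is the first field, at byte offset 0, occupying 4 bytes.
Bytes at offsets 0..3: 2A 77 7F 8D.
Little-endian stores the least-significant byte at the lowest address.
Reassemble most-significant byte first: 8D 7F 77 2A → 0x8D7F772A.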